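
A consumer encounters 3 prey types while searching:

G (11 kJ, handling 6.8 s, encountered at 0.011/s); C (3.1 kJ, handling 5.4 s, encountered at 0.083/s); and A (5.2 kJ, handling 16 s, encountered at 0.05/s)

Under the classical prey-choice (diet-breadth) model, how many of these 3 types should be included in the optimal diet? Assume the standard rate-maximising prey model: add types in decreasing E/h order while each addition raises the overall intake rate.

3

Profitabilities (E/h, kJ/s): G 1.62, C 0.574, A 0.325. Add prey in this order while the next type's profitability exceeds the intake rate on those already taken.
Rate on top 1: 0.1126. C: 0.574 > 0.1126 → include.
Rate on top 2: 0.2484. A: 0.325 > 0.2484 → include.
Optimal diet: G, C, A — 3 of 3 types.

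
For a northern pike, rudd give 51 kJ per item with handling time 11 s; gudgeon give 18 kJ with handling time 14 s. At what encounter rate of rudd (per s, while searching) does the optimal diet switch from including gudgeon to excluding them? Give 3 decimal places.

0.035 per s

At the threshold, the rate on rudd alone equals the profitability of gudgeon: λ·51/(1 + λ·11) = 18/14 = 1.286.
Rearranging, λ(51 − 1.286×11) = 1.286, so λ = 1.286/36.86 = 0.03488 per s.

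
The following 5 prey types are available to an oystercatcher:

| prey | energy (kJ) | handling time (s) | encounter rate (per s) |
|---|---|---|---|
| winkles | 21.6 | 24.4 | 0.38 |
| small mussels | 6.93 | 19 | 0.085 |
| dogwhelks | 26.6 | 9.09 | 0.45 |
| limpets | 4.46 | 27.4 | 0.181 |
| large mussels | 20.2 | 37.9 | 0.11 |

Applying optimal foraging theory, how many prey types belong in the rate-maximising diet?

1

Profitabilities (E/h, kJ/s): dogwhelks 2.93, winkles 0.885, large mussels 0.533, small mussels 0.365, limpets 0.163. Add prey in this order while the next type's profitability exceeds the intake rate on those already taken.
Rate on top 1: 2.351. winkles: 0.885 < 2.351 → exclude; stop.
Optimal diet: dogwhelks — 1 of 5 types.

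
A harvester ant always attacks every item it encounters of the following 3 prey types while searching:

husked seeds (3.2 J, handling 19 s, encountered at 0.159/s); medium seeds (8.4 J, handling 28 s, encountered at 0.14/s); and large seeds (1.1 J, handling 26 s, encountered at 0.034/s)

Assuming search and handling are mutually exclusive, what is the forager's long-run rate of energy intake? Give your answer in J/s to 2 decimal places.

R = (0.159×3.2 + 0.14×8.4 + 0.034×1.1) / (1 + 0.159×19 + 0.14×28 + 0.034×26) = 1.722/8.825 = 0.1952 J/s.

0.20 J/s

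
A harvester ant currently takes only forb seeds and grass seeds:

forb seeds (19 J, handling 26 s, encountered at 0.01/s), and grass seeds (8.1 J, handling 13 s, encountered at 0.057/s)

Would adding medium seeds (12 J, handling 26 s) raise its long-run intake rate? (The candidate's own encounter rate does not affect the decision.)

On forb seeds and grass seeds alone, R = ΣλE/(1+Σλh) = 0.6517/2.001 = 0.3257 J/s.
medium seeds: E/h = 12/26 = 0.4615 J/s.
0.4615 > 0.3257, so adding medium seeds raises the average — include it.

Yes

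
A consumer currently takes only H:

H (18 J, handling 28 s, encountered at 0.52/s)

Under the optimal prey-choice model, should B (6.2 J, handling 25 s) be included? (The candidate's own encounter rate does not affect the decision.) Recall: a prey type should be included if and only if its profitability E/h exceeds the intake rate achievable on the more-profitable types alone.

No

Current rate: (0.52×18)/(1 + 0.52×28) = 0.6015 J/s.
Profitability of B: 6.2/25 = 0.248 J/s.
0.248 < 0.6015, so adding B would lower the average — exclude it.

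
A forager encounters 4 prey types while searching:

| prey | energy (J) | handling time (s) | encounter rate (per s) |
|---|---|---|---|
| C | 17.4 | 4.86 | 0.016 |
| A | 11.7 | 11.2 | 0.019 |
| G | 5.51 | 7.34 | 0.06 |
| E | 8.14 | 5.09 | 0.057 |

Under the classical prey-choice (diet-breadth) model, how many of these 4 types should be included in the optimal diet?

E/h in descending order: C 3.58, E 1.6, A 1.04, G 0.751 J/s. The optimal diet is the largest prefix of this list for which every included type satisfies E_i/h_i > R on the types above it.
Rate on top 1: 0.2583. E: 1.6 > 0.2583 → include.
Rate on top 2: 0.5427. A: 1.04 > 0.5427 → include.
Rate on top 3: 0.6103. G: 0.751 > 0.6103 → include.
Optimal diet: C, E, A, G — 4 of 4 types.

4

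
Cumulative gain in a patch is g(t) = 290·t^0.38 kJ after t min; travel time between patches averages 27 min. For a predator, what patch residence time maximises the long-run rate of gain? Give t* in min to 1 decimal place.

16.5 min

By the marginal value theorem, leave when the instantaneous gain rate g'(t) equals the habitat-wide average g(t)/(T + t).
g'(t) = 0.38·290·t^-0.62. Setting 0.38·290·t^-0.62 = 290·t^0.38/(27+t) gives 0.38(27+t) = t, so 0.62·t = 0.38×27.
t* = 0.38×27/0.62 = 16.55 min.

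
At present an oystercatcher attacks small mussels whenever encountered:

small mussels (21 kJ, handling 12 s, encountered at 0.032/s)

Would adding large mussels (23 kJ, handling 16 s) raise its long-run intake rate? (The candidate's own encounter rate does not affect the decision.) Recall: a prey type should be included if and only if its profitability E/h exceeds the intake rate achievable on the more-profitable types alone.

Yes

Intake rate on the current diet: R = (0.032×21) / (1 + 0.032×12) = 0.672/1.384 = 0.4855 kJ/s.
large mussels: E/h = 23/16 = 1.438 kJ/s.
Since 1.438 > R, including large mussels increases the long-run rate.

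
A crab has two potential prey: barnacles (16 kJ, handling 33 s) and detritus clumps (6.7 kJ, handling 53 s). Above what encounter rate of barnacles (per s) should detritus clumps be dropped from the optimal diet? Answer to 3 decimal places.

0.011 per s

The zero-one rule: include detritus clumps iff E₂/h₂ > λE₁/(1+λh₁). Equality gives the switch point.
λE₁h₂ = E₂ + λE₂h₁ ⇒ λ = E₂/(E₁h₂ − E₂h₁) = 6.7/(848 − 221.1) = 0.01069 per s.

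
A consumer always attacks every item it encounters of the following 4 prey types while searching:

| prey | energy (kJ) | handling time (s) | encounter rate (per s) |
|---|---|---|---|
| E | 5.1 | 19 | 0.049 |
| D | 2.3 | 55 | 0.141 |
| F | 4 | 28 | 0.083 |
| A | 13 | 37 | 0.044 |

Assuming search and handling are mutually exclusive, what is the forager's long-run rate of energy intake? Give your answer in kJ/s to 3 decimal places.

R = (0.049×5.1 + 0.141×2.3 + 0.083×4 + 0.044×13) / (1 + 0.049×19 + 0.141×55 + 0.083×28 + 0.044×37) = 1.478/13.64 = 0.1084 kJ/s.

0.108 kJ/s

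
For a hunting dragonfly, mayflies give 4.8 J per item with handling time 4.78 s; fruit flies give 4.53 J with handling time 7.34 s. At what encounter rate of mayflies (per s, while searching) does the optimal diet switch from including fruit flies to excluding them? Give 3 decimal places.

At the threshold, the rate on mayflies alone equals the profitability of fruit flies: λ·4.8/(1 + λ·4.78) = 4.53/7.34 = 0.6172.
Rearranging, λ(4.8 − 0.6172×4.78) = 0.6172, so λ = 0.6172/1.85 = 0.3336 per s.

0.334 per s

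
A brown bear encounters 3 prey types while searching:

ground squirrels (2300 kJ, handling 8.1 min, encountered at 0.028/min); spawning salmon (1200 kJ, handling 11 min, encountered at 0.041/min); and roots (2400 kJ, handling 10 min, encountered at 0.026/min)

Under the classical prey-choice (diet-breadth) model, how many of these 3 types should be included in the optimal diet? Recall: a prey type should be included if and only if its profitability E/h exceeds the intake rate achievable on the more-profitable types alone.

3

Profitabilities (E/h, kJ/min): ground squirrels 284, roots 240, spawning salmon 109. Add prey in this order while the next type's profitability exceeds the intake rate on those already taken.
Rate on top 1: 52.49. roots: 240 > 52.49 → include.
Rate on top 2: 85.28. spawning salmon: 109 > 85.28 → include.
Optimal diet: ground squirrels, roots, spawning salmon — 3 of 3 types.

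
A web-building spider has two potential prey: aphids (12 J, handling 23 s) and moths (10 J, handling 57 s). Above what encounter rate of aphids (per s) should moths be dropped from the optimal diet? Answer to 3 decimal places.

At the threshold, the rate on aphids alone equals the profitability of moths: λ·12/(1 + λ·23) = 10/57 = 0.1754.
Rearranging, λ(12 − 0.1754×23) = 0.1754, so λ = 0.1754/7.965 = 0.02203 per s.

0.022 per s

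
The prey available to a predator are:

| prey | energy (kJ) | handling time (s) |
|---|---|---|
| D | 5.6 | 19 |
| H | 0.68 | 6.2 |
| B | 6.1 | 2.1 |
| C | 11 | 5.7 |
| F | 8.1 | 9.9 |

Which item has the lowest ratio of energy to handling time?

H

Profitability E/h (kJ/s): D = 5.6/19 = 0.295, H = 0.68/6.2 = 0.11, B = 6.1/2.1 = 2.9, C = 11/5.7 = 1.93, F = 8.1/9.9 = 0.818.
Ranked: B > C > F > D > H.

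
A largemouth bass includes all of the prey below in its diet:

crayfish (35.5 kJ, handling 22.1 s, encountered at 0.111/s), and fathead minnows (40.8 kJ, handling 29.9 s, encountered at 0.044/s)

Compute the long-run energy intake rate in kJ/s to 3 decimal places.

1.203 kJ/s

Energy encountered per unit search time: 0.111×35.5 + 0.044×40.8 = 5.736 kJ/s.
Handling time per unit search time: 0.111×22.1 + 0.044×29.9 = 3.769.
Rate = 5.736/(1 + 3.769) = 1.203 kJ/s.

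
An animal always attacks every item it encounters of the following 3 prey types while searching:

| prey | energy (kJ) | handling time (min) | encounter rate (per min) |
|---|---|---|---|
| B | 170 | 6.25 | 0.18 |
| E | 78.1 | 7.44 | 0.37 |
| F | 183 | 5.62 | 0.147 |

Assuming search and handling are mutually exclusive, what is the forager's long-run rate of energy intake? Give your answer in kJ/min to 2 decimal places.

15.15 kJ/min

Energy encountered per unit search time: 0.18×170 + 0.37×78.1 + 0.147×183 = 86.4 kJ/min.
Handling time per unit search time: 0.18×6.25 + 0.37×7.44 + 0.147×5.62 = 4.704.
Rate = 86.4/(1 + 4.704) = 15.15 kJ/min.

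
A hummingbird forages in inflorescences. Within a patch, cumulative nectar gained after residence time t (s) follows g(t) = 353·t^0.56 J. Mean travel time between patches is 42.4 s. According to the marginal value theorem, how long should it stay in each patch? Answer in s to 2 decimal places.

By the marginal value theorem, leave when the instantaneous gain rate g'(t) equals the habitat-wide average g(t)/(T + t).
g'(t) = 0.56·353·t^-0.44. Setting 0.56·353·t^-0.44 = 353·t^0.56/(42.4+t) gives 0.56(42.4+t) = t, so 0.44·t = 0.56×42.4.
t* = 0.56×42.4/0.44 = 53.96 s.

53.96 s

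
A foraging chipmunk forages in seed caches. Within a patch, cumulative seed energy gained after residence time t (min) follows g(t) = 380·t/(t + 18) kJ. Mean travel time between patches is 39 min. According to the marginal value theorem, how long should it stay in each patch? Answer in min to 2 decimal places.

26.50 min

By the marginal value theorem, leave when the instantaneous gain rate g'(t) equals the habitat-wide average g(t)/(T + t).
g'(t) = 380·18/(t + 18)². Setting 380·18/(t+18)² = 380t/[(t+18)(39+t)] gives 18(39+t) = t(t+18), so t² = 18×39 = 702.
t* = √702 = 26.5 min.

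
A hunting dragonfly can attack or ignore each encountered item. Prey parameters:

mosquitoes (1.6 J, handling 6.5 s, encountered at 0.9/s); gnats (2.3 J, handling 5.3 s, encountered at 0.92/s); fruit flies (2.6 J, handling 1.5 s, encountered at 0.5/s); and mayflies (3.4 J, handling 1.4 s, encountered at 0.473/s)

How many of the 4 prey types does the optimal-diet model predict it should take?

E/h in descending order: mayflies 2.43, fruit flies 1.73, gnats 0.434, mosquitoes 0.246 J/s. The optimal diet is the largest prefix of this list for which every included type satisfies E_i/h_i > R on the types above it.
Rate on top 1: 0.9675. fruit flies: 1.73 > 0.9675 → include.
Rate on top 2: 1.206. gnats: 0.434 < 1.206 → exclude; stop.
Optimal diet: mayflies, fruit flies — 2 of 4 types.

2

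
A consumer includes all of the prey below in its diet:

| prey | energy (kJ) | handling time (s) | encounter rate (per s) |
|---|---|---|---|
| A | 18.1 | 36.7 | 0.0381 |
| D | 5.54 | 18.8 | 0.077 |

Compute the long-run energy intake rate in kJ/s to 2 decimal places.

0.29 kJ/s

R = Σλ_iE_i / (1 + Σλ_ih_i)
Numerator: 0.0381×18.1 + 0.077×5.54 = 1.116
Denominator: 1 + 0.0381×36.7 + 0.077×18.8 = 3.846
R = 1.116/3.846 = 0.2902 kJ/s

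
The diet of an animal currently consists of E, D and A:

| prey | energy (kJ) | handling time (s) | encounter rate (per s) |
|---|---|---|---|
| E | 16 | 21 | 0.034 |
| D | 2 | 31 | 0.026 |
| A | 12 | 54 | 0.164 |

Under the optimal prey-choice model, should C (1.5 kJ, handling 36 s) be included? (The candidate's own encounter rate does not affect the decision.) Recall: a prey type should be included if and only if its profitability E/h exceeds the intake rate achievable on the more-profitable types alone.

No

Intake rate on the current diet: R = (0.034×16 + 0.026×2 + 0.164×12) / (1 + 0.034×21 + 0.026×31 + 0.164×54) = 2.564/11.38 = 0.2254 kJ/s.
C: E/h = 1.5/36 = 0.04167 kJ/s.
Since 0.04167 < R, time spent handling C is better spent searching.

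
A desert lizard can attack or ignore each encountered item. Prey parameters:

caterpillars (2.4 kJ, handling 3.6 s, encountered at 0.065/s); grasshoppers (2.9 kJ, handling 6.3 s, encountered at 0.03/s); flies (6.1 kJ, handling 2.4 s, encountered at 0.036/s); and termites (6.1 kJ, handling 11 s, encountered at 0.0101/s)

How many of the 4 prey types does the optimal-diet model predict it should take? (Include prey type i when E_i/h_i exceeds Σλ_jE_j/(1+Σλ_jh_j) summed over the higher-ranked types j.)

E/h in descending order: flies 2.54, caterpillars 0.667, termites 0.555, grasshoppers 0.46 kJ/s. The optimal diet is the largest prefix of this list for which every included type satisfies E_i/h_i > R on the types above it.
Rate on top 1: 0.2021. caterpillars: 0.667 > 0.2021 → include.
Rate on top 2: 0.2845. termites: 0.555 > 0.2845 → include.
Rate on top 3: 0.3054. grasshoppers: 0.46 > 0.3054 → include.
Optimal diet: flies, caterpillars, termites, grasshoppers — 4 of 4 types.

4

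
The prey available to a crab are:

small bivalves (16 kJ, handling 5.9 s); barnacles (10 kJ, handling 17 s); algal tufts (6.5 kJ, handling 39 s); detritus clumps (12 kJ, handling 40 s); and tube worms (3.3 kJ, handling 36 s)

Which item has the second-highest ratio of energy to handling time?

barnacles

Profitability E/h (kJ/s): small bivalves = 16/5.9 = 2.71, barnacles = 10/17 = 0.588, algal tufts = 6.5/39 = 0.167, detritus clumps = 12/40 = 0.3, tube worms = 3.3/36 = 0.0917.
Ranked: small bivalves > barnacles > detritus clumps > algal tufts > tube worms.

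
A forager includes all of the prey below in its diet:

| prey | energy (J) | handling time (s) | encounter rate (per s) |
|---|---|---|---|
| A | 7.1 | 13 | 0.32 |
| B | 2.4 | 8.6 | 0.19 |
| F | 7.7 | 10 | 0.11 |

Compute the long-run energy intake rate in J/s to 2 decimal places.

0.45 J/s

R = (0.32×7.1 + 0.19×2.4 + 0.11×7.7) / (1 + 0.32×13 + 0.19×8.6 + 0.11×10) = 3.575/7.894 = 0.4529 J/s.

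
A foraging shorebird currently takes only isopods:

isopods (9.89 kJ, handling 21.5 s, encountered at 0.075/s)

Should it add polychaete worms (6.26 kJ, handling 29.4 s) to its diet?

Current rate: (0.075×9.89)/(1 + 0.075×21.5) = 0.2839 kJ/s.
Profitability of polychaete worms: 6.26/29.4 = 0.2129 kJ/s.
Since 0.2129 < R, time spent handling polychaete worms is better spent searching.

No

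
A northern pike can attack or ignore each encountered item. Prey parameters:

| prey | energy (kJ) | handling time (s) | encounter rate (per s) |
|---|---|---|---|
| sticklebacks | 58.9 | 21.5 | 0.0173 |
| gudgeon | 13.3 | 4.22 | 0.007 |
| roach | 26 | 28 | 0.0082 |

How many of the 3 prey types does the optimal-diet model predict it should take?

E/h in descending order: gudgeon 3.15, sticklebacks 2.74, roach 0.929 kJ/s. The optimal diet is the largest prefix of this list for which every included type satisfies E_i/h_i > R on the types above it.
Rate on top 1: 0.09043. sticklebacks: 2.74 > 0.09043 → include.
Rate on top 2: 0.7935. roach: 0.929 > 0.7935 → include.
Optimal diet: gudgeon, sticklebacks, roach — 3 of 3 types.

3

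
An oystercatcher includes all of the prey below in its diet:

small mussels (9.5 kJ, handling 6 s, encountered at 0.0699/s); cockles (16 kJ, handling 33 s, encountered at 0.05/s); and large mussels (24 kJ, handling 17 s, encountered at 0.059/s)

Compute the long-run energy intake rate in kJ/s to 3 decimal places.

Energy encountered per unit search time: 0.0699×9.5 + 0.05×16 + 0.059×24 = 2.88 kJ/s.
Handling time per unit search time: 0.0699×6 + 0.05×33 + 0.059×17 = 3.072.
Rate = 2.88/(1 + 3.072) = 0.7072 kJ/s.

0.707 kJ/s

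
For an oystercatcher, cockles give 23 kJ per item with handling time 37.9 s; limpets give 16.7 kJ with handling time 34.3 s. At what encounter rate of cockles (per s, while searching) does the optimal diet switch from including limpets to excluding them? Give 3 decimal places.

Drop limpets once their profitability E₂/h₂ falls below the rate achievable on cockles alone: E₂/h₂ = λE₁/(1 + λh₁).
Solve for λ: λE₁h₂ = E₂(1 + λh₁) → λ(E₁h₂ − E₂h₁) = E₂ → λ = E₂/(E₁h₂ − E₂h₁).
λ = 16.7/(23×34.3 − 16.7×37.9) = 16.7/156 = 0.1071 per s.

0.107 per s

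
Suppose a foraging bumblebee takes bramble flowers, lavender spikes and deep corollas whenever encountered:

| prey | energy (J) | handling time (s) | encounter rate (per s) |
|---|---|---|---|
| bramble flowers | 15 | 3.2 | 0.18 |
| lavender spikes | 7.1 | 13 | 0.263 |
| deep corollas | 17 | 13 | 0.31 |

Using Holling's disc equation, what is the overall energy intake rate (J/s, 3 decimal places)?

R = Σλ_iE_i / (1 + Σλ_ih_i)
Numerator: 0.18×15 + 0.263×7.1 + 0.31×17 = 9.837
Denominator: 1 + 0.18×3.2 + 0.263×13 + 0.31×13 = 9.025
R = 9.837/9.025 = 1.09 J/s

1.090 J/s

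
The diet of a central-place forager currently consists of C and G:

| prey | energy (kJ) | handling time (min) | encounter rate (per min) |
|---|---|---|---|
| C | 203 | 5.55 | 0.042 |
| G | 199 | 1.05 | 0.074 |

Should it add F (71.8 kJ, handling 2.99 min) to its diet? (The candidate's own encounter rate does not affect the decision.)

On C and G alone, R = ΣλE/(1+Σλh) = 23.25/1.311 = 17.74 kJ/min.
Profitability of F: 71.8/2.99 = 24.01 kJ/min.
24.01 > 17.74, so adding F raises the average — include it.

Yes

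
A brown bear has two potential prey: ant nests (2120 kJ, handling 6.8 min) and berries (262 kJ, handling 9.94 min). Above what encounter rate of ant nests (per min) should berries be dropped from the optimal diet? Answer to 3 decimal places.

At the threshold, the rate on ant nests alone equals the profitability of berries: λ·2120/(1 + λ·6.8) = 262/9.94 = 26.36.
Rearranging, λ(2120 − 26.36×6.8) = 26.36, so λ = 26.36/1941 = 0.01358 per min.

0.014 per min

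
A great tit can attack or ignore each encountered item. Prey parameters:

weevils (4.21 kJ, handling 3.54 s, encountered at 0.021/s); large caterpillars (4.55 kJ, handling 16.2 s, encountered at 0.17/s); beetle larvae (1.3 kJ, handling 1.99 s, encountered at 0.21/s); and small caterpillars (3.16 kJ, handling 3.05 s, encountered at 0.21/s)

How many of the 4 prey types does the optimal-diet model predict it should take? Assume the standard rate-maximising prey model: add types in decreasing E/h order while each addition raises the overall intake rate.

E/h in descending order: weevils 1.19, small caterpillars 1.04, beetle larvae 0.653, large caterpillars 0.281 kJ/s. The optimal diet is the largest prefix of this list for which every included type satisfies E_i/h_i > R on the types above it.
Rate on top 1: 0.08229. small caterpillars: 1.04 > 0.08229 → include.
Rate on top 2: 0.4385. beetle larvae: 0.653 > 0.4385 → include.
Rate on top 3: 0.4806. large caterpillars: 0.281 < 0.4806 → exclude; stop.
Optimal diet: weevils, small caterpillars, beetle larvae — 3 of 4 types.

3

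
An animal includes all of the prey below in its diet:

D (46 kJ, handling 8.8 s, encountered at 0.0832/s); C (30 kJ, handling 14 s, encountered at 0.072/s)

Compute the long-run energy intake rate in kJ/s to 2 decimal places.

2.18 kJ/s

R = (0.0832×46 + 0.072×30) / (1 + 0.0832×8.8 + 0.072×14) = 5.987/2.74 = 2.185 kJ/s.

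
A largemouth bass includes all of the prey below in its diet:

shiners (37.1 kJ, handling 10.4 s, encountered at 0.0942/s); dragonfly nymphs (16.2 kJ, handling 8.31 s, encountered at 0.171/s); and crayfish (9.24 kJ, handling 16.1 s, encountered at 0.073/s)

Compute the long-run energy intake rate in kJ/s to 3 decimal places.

1.517 kJ/s

Energy encountered per unit search time: 0.0942×37.1 + 0.171×16.2 + 0.073×9.24 = 6.94 kJ/s.
Handling time per unit search time: 0.0942×10.4 + 0.171×8.31 + 0.073×16.1 = 3.576.
Rate = 6.94/(1 + 3.576) = 1.517 kJ/s.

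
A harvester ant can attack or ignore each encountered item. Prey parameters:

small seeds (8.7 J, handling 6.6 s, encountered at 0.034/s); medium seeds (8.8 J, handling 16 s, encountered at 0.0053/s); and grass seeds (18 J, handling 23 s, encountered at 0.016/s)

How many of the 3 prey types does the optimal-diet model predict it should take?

3

E/h in descending order: small seeds 1.32, grass seeds 0.783, medium seeds 0.55 J/s. The optimal diet is the largest prefix of this list for which every included type satisfies E_i/h_i > R on the types above it.
Rate on top 1: 0.2416. grass seeds: 0.783 > 0.2416 → include.
Rate on top 2: 0.3666. medium seeds: 0.55 > 0.3666 → include.
Optimal diet: small seeds, grass seeds, medium seeds — 3 of 3 types.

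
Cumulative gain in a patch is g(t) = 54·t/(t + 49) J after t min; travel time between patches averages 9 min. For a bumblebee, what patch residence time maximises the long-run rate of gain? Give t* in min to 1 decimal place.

Maximise g(t)/(T+t): set derivative to zero → g'(t)(T+t) = g(t).
g'(t) = 54·49/(t + 49)². Setting 54·49/(t+49)² = 54t/[(t+49)(9+t)] gives 49(9+t) = t(t+49), so t² = 49×9 = 441.
t* = √441 = 21 min.

21.0 min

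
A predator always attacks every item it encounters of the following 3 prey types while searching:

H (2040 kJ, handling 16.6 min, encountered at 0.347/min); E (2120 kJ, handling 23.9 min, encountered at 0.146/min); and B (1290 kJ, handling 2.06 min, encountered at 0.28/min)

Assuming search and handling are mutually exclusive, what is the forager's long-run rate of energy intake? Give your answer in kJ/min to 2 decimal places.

R = (0.347×2040 + 0.146×2120 + 0.28×1290) / (1 + 0.347×16.6 + 0.146×23.9 + 0.28×2.06) = 1379/10.83 = 127.3 kJ/min.

127.34 kJ/min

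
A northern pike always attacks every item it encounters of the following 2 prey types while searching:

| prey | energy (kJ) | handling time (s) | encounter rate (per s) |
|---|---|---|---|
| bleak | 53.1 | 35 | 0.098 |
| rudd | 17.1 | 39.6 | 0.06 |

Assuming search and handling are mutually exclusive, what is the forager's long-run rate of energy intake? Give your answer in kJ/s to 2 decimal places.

Energy encountered per unit search time: 0.098×53.1 + 0.06×17.1 = 6.23 kJ/s.
Handling time per unit search time: 0.098×35 + 0.06×39.6 = 5.806.
Rate = 6.23/(1 + 5.806) = 0.9153 kJ/s.

0.92 kJ/s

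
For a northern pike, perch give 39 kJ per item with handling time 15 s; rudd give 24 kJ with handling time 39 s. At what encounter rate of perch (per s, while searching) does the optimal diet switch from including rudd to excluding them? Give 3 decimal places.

0.021 per s

Drop rudd once their profitability E₂/h₂ falls below the rate achievable on perch alone: E₂/h₂ = λE₁/(1 + λh₁).
Solve for λ: λE₁h₂ = E₂(1 + λh₁) → λ(E₁h₂ − E₂h₁) = E₂ → λ = E₂/(E₁h₂ − E₂h₁).
λ = 24/(39×39 − 24×15) = 24/1161 = 0.02067 per s.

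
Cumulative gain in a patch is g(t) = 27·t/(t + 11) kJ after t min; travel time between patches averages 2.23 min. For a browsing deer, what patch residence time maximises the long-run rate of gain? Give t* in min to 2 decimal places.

Maximise g(t)/(T+t): set derivative to zero → g'(t)(T+t) = g(t).
g'(t) = 27·11/(t + 11)². Setting 27·11/(t+11)² = 27t/[(t+11)(2.23+t)] gives 11(2.23+t) = t(t+11), so t² = 11×2.23 = 24.53.
t* = √24.53 = 4.953 min.

4.95 min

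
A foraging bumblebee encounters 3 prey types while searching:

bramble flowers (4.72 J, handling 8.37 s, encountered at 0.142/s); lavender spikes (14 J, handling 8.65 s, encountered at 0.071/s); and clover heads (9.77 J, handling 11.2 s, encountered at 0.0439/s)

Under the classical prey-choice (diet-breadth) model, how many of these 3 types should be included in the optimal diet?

Rank by E/h (J/s): lavender spikes 1.62, clover heads 0.872, bramble flowers 0.564. Include each in turn until the next type's E/h falls below the running intake rate.
Rate on top 1: 0.6158. clover heads: 0.872 > 0.6158 → include.
Rate on top 2: 0.6757. bramble flowers: 0.564 < 0.6757 → exclude; stop.
Optimal diet: lavender spikes, clover heads — 2 of 3 types.

2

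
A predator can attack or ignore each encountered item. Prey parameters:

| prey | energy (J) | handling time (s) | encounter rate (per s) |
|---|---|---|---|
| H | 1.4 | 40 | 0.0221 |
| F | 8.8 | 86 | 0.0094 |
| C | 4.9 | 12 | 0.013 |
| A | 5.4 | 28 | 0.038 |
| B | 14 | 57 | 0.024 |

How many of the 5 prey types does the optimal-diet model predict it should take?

3

E/h in descending order: C 0.408, B 0.246, A 0.193, F 0.102, H 0.035 J/s. The optimal diet is the largest prefix of this list for which every included type satisfies E_i/h_i > R on the types above it.
Rate on top 1: 0.0551. B: 0.246 > 0.0551 → include.
Rate on top 2: 0.1584. A: 0.193 > 0.1584 → include.
Rate on top 3: 0.1686. F: 0.102 < 0.1686 → exclude; stop.
Optimal diet: C, B, A — 3 of 5 types.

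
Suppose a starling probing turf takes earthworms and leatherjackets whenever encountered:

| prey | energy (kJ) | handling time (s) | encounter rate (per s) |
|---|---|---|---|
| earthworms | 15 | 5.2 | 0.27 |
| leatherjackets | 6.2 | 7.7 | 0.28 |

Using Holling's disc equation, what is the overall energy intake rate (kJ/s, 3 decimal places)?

1.269 kJ/s

R = (0.27×15 + 0.28×6.2) / (1 + 0.27×5.2 + 0.28×7.7) = 5.786/4.56 = 1.269 kJ/s.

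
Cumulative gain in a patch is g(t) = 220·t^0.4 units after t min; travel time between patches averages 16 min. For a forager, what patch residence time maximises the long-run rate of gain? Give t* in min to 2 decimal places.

Optimal t* satisfies g'(t*) = g(t*)/(T + t*).
g'(t) = 0.4·220·t^-0.6. Setting 0.4·220·t^-0.6 = 220·t^0.4/(16+t) gives 0.4(16+t) = t, so 0.60·t = 0.4×16.
t* = 0.4×16/0.60 = 10.67 min.

10.67 min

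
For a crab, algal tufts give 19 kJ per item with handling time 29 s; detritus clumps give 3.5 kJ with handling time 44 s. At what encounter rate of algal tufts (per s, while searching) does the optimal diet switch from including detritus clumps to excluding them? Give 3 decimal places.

Drop detritus clumps once their profitability E₂/h₂ falls below the rate achievable on algal tufts alone: E₂/h₂ = λE₁/(1 + λh₁).
Solve for λ: λE₁h₂ = E₂(1 + λh₁) → λ(E₁h₂ − E₂h₁) = E₂ → λ = E₂/(E₁h₂ − E₂h₁).
λ = 3.5/(19×44 − 3.5×29) = 3.5/734.5 = 0.004765 per s.

0.005 per s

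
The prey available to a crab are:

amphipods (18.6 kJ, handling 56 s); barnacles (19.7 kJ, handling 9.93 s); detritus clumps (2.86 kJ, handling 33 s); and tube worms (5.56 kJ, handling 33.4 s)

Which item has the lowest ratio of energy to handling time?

detritus clumps

Profitability E/h (kJ/s): amphipods = 18.6/56 = 0.332, barnacles = 19.7/9.93 = 1.98, detritus clumps = 2.86/33 = 0.0867, tube worms = 5.56/33.4 = 0.166.
Ranked: barnacles > amphipods > tube worms > detritus clumps.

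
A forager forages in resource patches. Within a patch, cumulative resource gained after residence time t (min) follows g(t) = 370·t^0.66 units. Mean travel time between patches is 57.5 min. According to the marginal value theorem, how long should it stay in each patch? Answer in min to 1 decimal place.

By the marginal value theorem, leave when the instantaneous gain rate g'(t) equals the habitat-wide average g(t)/(T + t).
g'(t) = 0.66·370·t^-0.34. Setting 0.66·370·t^-0.34 = 370·t^0.66/(57.5+t) gives 0.66(57.5+t) = t, so 0.34·t = 0.66×57.5.
t* = 0.66×57.5/0.34 = 111.6 min.

111.6 min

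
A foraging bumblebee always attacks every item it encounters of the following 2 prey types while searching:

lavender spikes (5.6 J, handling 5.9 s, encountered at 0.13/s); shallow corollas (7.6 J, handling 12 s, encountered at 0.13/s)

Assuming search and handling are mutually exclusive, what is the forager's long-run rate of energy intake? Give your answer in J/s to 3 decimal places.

Energy encountered per unit search time: 0.13×5.6 + 0.13×7.6 = 1.716 J/s.
Handling time per unit search time: 0.13×5.9 + 0.13×12 = 2.327.
Rate = 1.716/(1 + 2.327) = 0.5158 J/s.

0.516 J/s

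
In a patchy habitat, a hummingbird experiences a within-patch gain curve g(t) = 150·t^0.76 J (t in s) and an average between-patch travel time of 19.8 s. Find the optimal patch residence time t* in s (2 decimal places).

Optimal t* satisfies g'(t*) = g(t*)/(T + t*).
g'(t) = 0.76·150·t^-0.24. Setting 0.76·150·t^-0.24 = 150·t^0.76/(19.8+t) gives 0.76(19.8+t) = t, so 0.24·t = 0.76×19.8.
t* = 0.76×19.8/0.24 = 62.7 s.

62.70 s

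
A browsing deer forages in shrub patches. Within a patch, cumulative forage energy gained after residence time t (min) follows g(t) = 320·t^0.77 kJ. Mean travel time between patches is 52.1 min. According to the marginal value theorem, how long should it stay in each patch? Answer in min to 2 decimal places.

174.42 min

Maximise g(t)/(T+t): set derivative to zero → g'(t)(T+t) = g(t).
g'(t) = 0.77·320·t^-0.23. Setting 0.77·320·t^-0.23 = 320·t^0.77/(52.1+t) gives 0.77(52.1+t) = t, so 0.23·t = 0.77×52.1.
t* = 0.77×52.1/0.23 = 174.4 min.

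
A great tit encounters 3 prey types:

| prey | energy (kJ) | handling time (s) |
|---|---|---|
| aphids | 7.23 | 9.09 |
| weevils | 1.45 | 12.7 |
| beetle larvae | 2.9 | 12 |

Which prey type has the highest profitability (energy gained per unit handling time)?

aphids

In descending order of E/h:
aphids: 7.23/9.09 = 0.795 kJ/s
beetle larvae: 2.9/12 = 0.242 kJ/s
weevils: 1.45/12.7 = 0.114 kJ/s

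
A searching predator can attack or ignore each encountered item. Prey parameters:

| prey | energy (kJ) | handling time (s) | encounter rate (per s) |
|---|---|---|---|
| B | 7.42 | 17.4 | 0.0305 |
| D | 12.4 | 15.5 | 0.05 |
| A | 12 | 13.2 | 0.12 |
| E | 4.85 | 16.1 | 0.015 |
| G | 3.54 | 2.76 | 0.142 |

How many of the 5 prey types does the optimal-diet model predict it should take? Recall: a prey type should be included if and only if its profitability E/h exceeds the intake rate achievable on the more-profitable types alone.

3

Profitabilities (E/h, kJ/s): G 1.28, A 0.909, D 0.8, B 0.426, E 0.301. Add prey in this order while the next type's profitability exceeds the intake rate on those already taken.
Rate on top 1: 0.3611. A: 0.909 > 0.3611 → include.
Rate on top 2: 0.6528. D: 0.8 > 0.6528 → include.
Rate on top 3: 0.6832. B: 0.426 < 0.6832 → exclude; stop.
Optimal diet: G, A, D — 3 of 5 types.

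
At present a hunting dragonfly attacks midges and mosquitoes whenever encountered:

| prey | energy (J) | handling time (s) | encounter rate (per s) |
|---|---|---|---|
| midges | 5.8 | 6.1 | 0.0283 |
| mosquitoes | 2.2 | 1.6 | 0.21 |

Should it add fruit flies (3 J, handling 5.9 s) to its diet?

Yes

Intake rate on the current diet: R = (0.0283×5.8 + 0.21×2.2) / (1 + 0.0283×6.1 + 0.21×1.6) = 0.6261/1.509 = 0.415 J/s.
fruit flies: E/h = 3/5.9 = 0.5085 J/s.
Since 0.5085 > R, including fruit flies increases the long-run rate.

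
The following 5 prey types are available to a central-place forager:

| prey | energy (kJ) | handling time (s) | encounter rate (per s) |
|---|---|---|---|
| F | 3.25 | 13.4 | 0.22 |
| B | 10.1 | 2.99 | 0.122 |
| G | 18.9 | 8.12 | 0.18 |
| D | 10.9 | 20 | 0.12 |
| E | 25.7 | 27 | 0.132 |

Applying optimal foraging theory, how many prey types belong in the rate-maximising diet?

E/h in descending order: B 3.38, G 2.33, E 0.952, D 0.545, F 0.243 kJ/s. The optimal diet is the largest prefix of this list for which every included type satisfies E_i/h_i > R on the types above it.
Rate on top 1: 0.9029. G: 2.33 > 0.9029 → include.
Rate on top 2: 1.64. E: 0.952 < 1.64 → exclude; stop.
Optimal diet: B, G — 2 of 5 types.

2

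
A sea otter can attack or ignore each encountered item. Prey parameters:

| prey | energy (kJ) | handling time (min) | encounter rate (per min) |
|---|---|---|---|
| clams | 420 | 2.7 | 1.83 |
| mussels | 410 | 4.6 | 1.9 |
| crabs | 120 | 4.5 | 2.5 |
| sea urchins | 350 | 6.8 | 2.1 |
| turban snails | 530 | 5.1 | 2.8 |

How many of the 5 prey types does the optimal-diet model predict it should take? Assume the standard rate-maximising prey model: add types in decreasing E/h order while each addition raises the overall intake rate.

Profitabilities (E/h, kJ/min): clams 156, turban snails 104, mussels 89.1, sea urchins 51.5, crabs 26.7. Add prey in this order while the next type's profitability exceeds the intake rate on those already taken.
Rate on top 1: 129.4. turban snails: 104 < 129.4 → exclude; stop.
Optimal diet: clams — 1 of 5 types.

1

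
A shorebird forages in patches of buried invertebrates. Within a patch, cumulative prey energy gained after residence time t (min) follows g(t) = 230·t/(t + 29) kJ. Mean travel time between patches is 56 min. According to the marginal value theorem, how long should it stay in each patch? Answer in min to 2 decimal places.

40.30 min

Maximise g(t)/(T+t): set derivative to zero → g'(t)(T+t) = g(t).
g'(t) = 230·29/(t + 29)². Setting 230·29/(t+29)² = 230t/[(t+29)(56+t)] gives 29(56+t) = t(t+29), so t² = 29×56 = 1624.
t* = √1624 = 40.3 min.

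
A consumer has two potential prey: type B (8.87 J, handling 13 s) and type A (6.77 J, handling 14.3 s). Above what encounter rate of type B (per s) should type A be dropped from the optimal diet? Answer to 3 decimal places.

0.174 per s

Drop type A once their profitability E₂/h₂ falls below the rate achievable on type B alone: E₂/h₂ = λE₁/(1 + λh₁).
Solve for λ: λE₁h₂ = E₂(1 + λh₁) → λ(E₁h₂ − E₂h₁) = E₂ → λ = E₂/(E₁h₂ − E₂h₁).
λ = 6.77/(8.87×14.3 − 6.77×13) = 6.77/38.83 = 0.1743 per s.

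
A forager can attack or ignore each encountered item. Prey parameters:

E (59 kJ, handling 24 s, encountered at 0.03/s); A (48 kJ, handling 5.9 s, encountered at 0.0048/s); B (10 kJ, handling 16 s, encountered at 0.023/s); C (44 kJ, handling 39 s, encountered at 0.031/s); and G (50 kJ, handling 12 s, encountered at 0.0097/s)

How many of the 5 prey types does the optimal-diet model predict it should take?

3

Rank by E/h (kJ/s): A 8.14, G 4.17, E 2.46, C 1.13, B 0.625. Include each in turn until the next type's E/h falls below the running intake rate.
Rate on top 1: 0.2241. G: 4.17 > 0.2241 → include.
Rate on top 2: 0.625. E: 2.46 > 0.625 → include.
Rate on top 3: 1.333. C: 1.13 < 1.333 → exclude; stop.
Optimal diet: A, G, E — 3 of 5 types.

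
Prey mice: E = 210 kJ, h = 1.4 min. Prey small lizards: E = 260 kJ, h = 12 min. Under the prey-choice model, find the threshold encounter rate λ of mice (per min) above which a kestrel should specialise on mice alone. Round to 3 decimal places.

Drop small lizards once their profitability E₂/h₂ falls below the rate achievable on mice alone: E₂/h₂ = λE₁/(1 + λh₁).
Solve for λ: λE₁h₂ = E₂(1 + λh₁) → λ(E₁h₂ − E₂h₁) = E₂ → λ = E₂/(E₁h₂ − E₂h₁).
λ = 260/(210×12 − 260×1.4) = 260/2156 = 0.1206 per min.

0.121 per min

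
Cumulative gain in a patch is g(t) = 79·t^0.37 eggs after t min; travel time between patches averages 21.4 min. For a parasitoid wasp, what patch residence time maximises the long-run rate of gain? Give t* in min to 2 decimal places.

Maximise g(t)/(T+t): set derivative to zero → g'(t)(T+t) = g(t).
g'(t) = 0.37·79·t^-0.63. Setting 0.37·79·t^-0.63 = 79·t^0.37/(21.4+t) gives 0.37(21.4+t) = t, so 0.63·t = 0.37×21.4.
t* = 0.37×21.4/0.63 = 12.57 min.

12.57 min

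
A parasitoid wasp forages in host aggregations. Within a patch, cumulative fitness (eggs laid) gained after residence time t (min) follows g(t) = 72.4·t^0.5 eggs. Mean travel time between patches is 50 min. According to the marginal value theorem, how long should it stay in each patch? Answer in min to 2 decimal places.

50.00 min

Optimal t* satisfies g'(t*) = g(t*)/(T + t*).
g'(t) = 0.5·72.4·t^-0.5. Setting 0.5·72.4·t^-0.5 = 72.4·t^0.5/(50+t) gives 0.5(50+t) = t, so 0.50·t = 0.5×50.
t* = 0.5×50/0.50 = 50 min.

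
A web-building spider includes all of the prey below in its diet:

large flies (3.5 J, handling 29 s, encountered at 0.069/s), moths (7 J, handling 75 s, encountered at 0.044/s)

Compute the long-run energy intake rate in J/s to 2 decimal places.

0.09 J/s

Energy encountered per unit search time: 0.069×3.5 + 0.044×7 = 0.5495 J/s.
Handling time per unit search time: 0.069×29 + 0.044×75 = 5.301.
Rate = 0.5495/(1 + 5.301) = 0.08721 J/s.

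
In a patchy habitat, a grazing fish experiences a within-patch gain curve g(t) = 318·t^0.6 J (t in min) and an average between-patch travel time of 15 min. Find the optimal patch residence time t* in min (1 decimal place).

Optimal t* satisfies g'(t*) = g(t*)/(T + t*).
g'(t) = 0.6·318·t^-0.4. Setting 0.6·318·t^-0.4 = 318·t^0.6/(15+t) gives 0.6(15+t) = t, so 0.40·t = 0.6×15.
t* = 0.6×15/0.40 = 22.5 min.

22.5 min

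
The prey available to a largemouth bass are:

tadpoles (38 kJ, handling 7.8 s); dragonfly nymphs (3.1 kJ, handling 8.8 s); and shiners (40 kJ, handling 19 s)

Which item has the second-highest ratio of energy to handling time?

In descending order of E/h:
tadpoles: 38/7.8 = 4.87 kJ/s
shiners: 40/19 = 2.11 kJ/s
dragonfly nymphs: 3.1/8.8 = 0.352 kJ/s

shiners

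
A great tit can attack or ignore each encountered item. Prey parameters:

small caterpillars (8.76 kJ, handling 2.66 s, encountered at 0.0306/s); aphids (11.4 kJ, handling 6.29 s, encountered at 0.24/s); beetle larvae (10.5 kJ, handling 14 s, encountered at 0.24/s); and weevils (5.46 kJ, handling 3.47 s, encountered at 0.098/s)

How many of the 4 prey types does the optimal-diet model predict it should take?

Rank by E/h (kJ/s): small caterpillars 3.29, aphids 1.81, weevils 1.57, beetle larvae 0.75. Include each in turn until the next type's E/h falls below the running intake rate.
Rate on top 1: 0.2479. aphids: 1.81 > 0.2479 → include.
Rate on top 2: 1.159. weevils: 1.57 > 1.159 → include.
Rate on top 3: 1.207. beetle larvae: 0.75 < 1.207 → exclude; stop.
Optimal diet: small caterpillars, aphids, weevils — 3 of 4 types.

3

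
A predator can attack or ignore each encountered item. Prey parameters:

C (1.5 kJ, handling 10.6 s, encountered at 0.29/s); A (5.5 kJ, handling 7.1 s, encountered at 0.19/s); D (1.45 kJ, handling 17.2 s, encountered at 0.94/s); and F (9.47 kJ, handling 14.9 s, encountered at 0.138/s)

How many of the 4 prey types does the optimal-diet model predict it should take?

2

E/h in descending order: A 0.775, F 0.636, C 0.142, D 0.0843 kJ/s. The optimal diet is the largest prefix of this list for which every included type satisfies E_i/h_i > R on the types above it.
Rate on top 1: 0.4449. F: 0.636 > 0.4449 → include.
Rate on top 2: 0.5339. C: 0.142 < 0.5339 → exclude; stop.
Optimal diet: A, F — 2 of 4 types.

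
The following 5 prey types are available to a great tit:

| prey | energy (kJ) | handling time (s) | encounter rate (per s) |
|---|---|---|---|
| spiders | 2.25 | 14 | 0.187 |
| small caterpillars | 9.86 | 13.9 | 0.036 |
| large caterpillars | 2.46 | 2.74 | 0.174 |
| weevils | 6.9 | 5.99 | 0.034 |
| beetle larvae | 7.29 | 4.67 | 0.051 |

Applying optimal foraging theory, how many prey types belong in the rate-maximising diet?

4

Rank by E/h (kJ/s): beetle larvae 1.56, weevils 1.15, large caterpillars 0.898, small caterpillars 0.709, spiders 0.161. Include each in turn until the next type's E/h falls below the running intake rate.
Rate on top 1: 0.3003. weevils: 1.15 > 0.3003 → include.
Rate on top 2: 0.4206. large caterpillars: 0.898 > 0.4206 → include.
Rate on top 3: 0.5392. small caterpillars: 0.709 > 0.5392 → include.
Rate on top 4: 0.5744. spiders: 0.161 < 0.5744 → exclude; stop.
Optimal diet: beetle larvae, weevils, large caterpillars, small caterpillars — 4 of 5 types.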